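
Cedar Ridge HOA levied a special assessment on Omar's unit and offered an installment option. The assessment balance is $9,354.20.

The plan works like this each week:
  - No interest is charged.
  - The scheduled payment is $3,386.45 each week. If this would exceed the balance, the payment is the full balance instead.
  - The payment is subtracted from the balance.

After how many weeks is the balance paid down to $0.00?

Week 1: opening $9,354.20; payment $3,386.45; balance $5,967.75
Week 2: opening $5,967.75; payment $3,386.45; balance $2,581.30
Week 3: opening $2,581.30; payment $2,581.30; balance $0.00
Balance reaches $0.00 in week 3.

3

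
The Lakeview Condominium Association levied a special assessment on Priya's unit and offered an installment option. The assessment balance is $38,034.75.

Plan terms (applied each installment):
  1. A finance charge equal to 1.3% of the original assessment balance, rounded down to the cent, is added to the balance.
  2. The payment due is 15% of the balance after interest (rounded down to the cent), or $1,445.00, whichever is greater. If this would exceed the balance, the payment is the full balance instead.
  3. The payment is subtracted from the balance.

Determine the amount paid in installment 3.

Installment 1: opening $38,034.75; interest $494.45 → $38,529.20; payment $5,779.38; balance $32,749.82
Installment 2: opening $32,749.82; interest $494.45 → $33,244.27; payment $4,986.64; balance $28,257.63
Installment 3: opening $28,257.63; interest $494.45 → $28,752.08; payment $4,312.81; balance $24,439.27

$4,312.81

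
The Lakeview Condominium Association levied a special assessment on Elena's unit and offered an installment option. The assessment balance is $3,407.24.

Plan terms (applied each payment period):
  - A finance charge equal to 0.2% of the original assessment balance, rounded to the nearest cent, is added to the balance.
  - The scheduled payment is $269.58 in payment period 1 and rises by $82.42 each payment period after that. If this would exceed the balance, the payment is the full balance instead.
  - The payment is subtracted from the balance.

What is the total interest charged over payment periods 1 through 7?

Payment period 1: opening $3,407.24; interest $6.81 → $3,414.05; payment $269.58; balance $3,144.47
Payment period 2: opening $3,144.47; interest $6.81 → $3,151.28; payment $352.00; balance $2,799.28
Payment period 3: opening $2,799.28; interest $6.81 → $2,806.09; payment $434.42; balance $2,371.67
Payment period 4: opening $2,371.67; interest $6.81 → $2,378.48; payment $516.84; balance $1,861.64
Payment period 5: opening $1,861.64; interest $6.81 → $1,868.45; payment $599.26; balance $1,269.19
Payment period 6: opening $1,269.19; interest $6.81 → $1,276.00; payment $681.68; balance $594.32
Payment period 7: opening $594.32; interest $6.81 → $601.13; payment $601.13; balance $0.00
Total interest: $6.81 + $6.81 + $6.81 + $6.81 + $6.81 + $6.81 + $6.81 = $47.67

$47.67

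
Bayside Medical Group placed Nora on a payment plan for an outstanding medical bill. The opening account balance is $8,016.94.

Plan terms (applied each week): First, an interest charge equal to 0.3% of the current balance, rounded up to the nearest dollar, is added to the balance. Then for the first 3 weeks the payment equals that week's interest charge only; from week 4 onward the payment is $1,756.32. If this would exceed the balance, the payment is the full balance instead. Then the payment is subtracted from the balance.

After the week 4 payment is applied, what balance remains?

Week 1: opening $8,016.94; interest $25.00 → $8,041.94; payment $25.00; balance $8,016.94
Week 2: opening $8,016.94; interest $25.00 → $8,041.94; payment $25.00; balance $8,016.94
Week 3: opening $8,016.94; interest $25.00 → $8,041.94; payment $25.00; balance $8,016.94
Week 4: opening $8,016.94; interest $25.00 → $8,041.94; payment $1,756.32; balance $6,285.62

$6,285.62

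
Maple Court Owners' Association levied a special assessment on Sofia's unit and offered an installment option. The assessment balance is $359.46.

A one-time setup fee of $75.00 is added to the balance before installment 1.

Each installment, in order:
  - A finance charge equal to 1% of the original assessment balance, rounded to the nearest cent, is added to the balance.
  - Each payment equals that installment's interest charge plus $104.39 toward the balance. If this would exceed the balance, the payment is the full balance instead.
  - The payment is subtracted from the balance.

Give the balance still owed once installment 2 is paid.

# | Opening | Interest | Payment | End bal
1 | $434.46 | $3.59 | $107.98 | $330.07
2 | $330.07 | $3.59 | $107.98 | $225.68

$225.68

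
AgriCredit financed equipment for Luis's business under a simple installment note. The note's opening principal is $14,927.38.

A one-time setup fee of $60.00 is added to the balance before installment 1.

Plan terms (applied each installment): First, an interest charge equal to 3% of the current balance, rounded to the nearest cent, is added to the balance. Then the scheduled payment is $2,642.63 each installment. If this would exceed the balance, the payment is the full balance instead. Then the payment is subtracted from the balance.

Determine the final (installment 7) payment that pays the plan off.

Installment 1: opening $14,987.38; interest $449.62 → $15,437.00; payment $2,642.63; balance $12,794.37
Installment 2: opening $12,794.37; interest $383.83 → $13,178.20; payment $2,642.63; balance $10,535.57
Installment 3: opening $10,535.57; interest $316.07 → $10,851.64; payment $2,642.63; balance $8,209.01
Installment 4: opening $8,209.01; interest $246.27 → $8,455.28; payment $2,642.63; balance $5,812.65
Installment 5: opening $5,812.65; interest $174.38 → $5,987.03; payment $2,642.63; balance $3,344.40
Installment 6: opening $3,344.40; interest $100.33 → $3,444.73; payment $2,642.63; balance $802.10
Installment 7: opening $802.10; interest $24.06 → $826.16; payment $826.16; balance $0.00

$826.16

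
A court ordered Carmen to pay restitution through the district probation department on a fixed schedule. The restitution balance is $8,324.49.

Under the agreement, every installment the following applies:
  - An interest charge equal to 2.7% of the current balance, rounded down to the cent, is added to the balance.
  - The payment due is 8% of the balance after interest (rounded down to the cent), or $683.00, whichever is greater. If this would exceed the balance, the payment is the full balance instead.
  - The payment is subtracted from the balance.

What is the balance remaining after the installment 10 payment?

Installment 1: opening $8,324.49; interest $224.76 → $8,549.25; payment $683.94; balance $7,865.31
Installment 2: opening $7,865.31; interest $212.36 → $8,077.67; payment $683.00; balance $7,394.67
Installment 3: opening $7,394.67; interest $199.65 → $7,594.32; payment $683.00; balance $6,911.32
Installment 4: opening $6,911.32; interest $186.60 → $7,097.92; payment $683.00; balance $6,414.92
Installment 5: opening $6,414.92; interest $173.20 → $6,588.12; payment $683.00; balance $5,905.12
Installment 6: opening $5,905.12; interest $159.43 → $6,064.55; payment $683.00; balance $5,381.55
Installment 7: opening $5,381.55; interest $145.30 → $5,526.85; payment $683.00; balance $4,843.85
Installment 8: opening $4,843.85; interest $130.78 → $4,974.63; payment $683.00; balance $4,291.63
Installment 9: opening $4,291.63; interest $115.87 → $4,407.50; payment $683.00; balance $3,724.50
Installment 10: opening $3,724.50; interest $100.56 → $3,825.06; payment $683.00; balance $3,142.06

$3,142.06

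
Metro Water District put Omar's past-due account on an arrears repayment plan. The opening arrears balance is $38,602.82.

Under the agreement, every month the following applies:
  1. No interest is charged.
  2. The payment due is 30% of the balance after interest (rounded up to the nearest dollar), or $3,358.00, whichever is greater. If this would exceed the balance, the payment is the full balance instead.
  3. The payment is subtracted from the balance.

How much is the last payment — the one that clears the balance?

Month 1: opening $38,602.82; payment $11,581.00; balance $27,021.82
Month 2: opening $27,021.82; payment $8,107.00; balance $18,914.82
Month 3: opening $18,914.82; payment $5,675.00; balance $13,239.82
Month 4: opening $13,239.82; payment $3,972.00; balance $9,267.82
Month 5: opening $9,267.82; payment $3,358.00; balance $5,909.82
Month 6: opening $5,909.82; payment $3,358.00; balance $2,551.82
Month 7: opening $2,551.82; payment $2,551.82; balance $0.00

$2,551.82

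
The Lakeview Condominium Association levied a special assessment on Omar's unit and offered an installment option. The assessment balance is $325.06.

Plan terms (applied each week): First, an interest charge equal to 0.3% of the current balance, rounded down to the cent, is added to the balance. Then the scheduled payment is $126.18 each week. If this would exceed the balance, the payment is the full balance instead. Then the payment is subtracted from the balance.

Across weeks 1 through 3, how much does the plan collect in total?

$326.84

Week 1: opening $325.06; interest $0.97 → $326.03; payment $126.18; balance $199.85
Week 2: opening $199.85; interest $0.59 → $200.44; payment $126.18; balance $74.26
Week 3: opening $74.26; interest $0.22 → $74.48; payment $74.48; balance $0.00
Total paid: $326.84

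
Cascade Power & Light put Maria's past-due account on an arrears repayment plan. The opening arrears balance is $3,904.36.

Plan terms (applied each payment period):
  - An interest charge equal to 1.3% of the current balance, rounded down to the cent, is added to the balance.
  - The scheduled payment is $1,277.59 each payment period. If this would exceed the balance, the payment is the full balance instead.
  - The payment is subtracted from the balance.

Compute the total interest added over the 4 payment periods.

Payment period 1: opening $3,904.36; interest $50.75 → $3,955.11; payment $1,277.59; balance $2,677.52
Payment period 2: opening $2,677.52; interest $34.80 → $2,712.32; payment $1,277.59; balance $1,434.73
Payment period 3: opening $1,434.73; interest $18.65 → $1,453.38; payment $1,277.59; balance $175.79
Payment period 4: opening $175.79; interest $2.28 → $178.07; payment $178.07; balance $0.00
Total interest: $50.75 + $34.80 + $18.65 + $2.28 = $106.48

$106.48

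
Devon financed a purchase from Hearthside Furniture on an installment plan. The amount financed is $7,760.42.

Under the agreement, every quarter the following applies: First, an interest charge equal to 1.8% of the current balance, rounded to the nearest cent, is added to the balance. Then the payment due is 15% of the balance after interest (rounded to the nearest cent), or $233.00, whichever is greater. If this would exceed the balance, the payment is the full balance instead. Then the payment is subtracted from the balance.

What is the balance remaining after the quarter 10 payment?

# | Opening | Interest | Payment | End bal
1 | $7,760.42 | $139.69 | $1,185.02 | $6,715.09
2 | $6,715.09 | $120.87 | $1,025.39 | $5,810.57
3 | $5,810.57 | $104.59 | $887.27 | $5,027.89
4 | $5,027.89 | $90.50 | $767.76 | $4,350.63
5 | $4,350.63 | $78.31 | $664.34 | $3,764.60
6 | $3,764.60 | $67.76 | $574.85 | $3,257.51
7 | $3,257.51 | $58.64 | $497.42 | $2,818.73
8 | $2,818.73 | $50.74 | $430.42 | $2,439.05
9 | $2,439.05 | $43.90 | $372.44 | $2,110.51
10 | $2,110.51 | $37.99 | $322.28 | $1,826.22

$1,826.22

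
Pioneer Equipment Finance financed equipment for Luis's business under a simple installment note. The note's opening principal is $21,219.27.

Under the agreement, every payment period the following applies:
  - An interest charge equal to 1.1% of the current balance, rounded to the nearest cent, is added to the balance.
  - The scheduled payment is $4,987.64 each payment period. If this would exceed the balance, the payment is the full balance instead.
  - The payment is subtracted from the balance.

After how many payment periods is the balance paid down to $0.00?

Payment period 1: opening $21,219.27; interest $233.41 → $21,452.68; payment $4,987.64; balance $16,465.04
Payment period 2: opening $16,465.04; interest $181.12 → $16,646.16; payment $4,987.64; balance $11,658.52
Payment period 3: opening $11,658.52; interest $128.24 → $11,786.76; payment $4,987.64; balance $6,799.12
Payment period 4: opening $6,799.12; interest $74.79 → $6,873.91; payment $4,987.64; balance $1,886.27
Payment period 5: opening $1,886.27; interest $20.75 → $1,907.02; payment $1,907.02; balance $0.00
Balance reaches $0.00 in payment period 5.

5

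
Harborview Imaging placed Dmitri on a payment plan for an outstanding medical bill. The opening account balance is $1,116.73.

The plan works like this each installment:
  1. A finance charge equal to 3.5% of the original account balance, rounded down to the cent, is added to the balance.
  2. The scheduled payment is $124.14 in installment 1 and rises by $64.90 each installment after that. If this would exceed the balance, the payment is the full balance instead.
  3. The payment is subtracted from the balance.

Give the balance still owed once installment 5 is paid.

Installment 1: opening $1,116.73; interest $39.08 → $1,155.81; payment $124.14; balance $1,031.67
Installment 2: opening $1,031.67; interest $39.08 → $1,070.75; payment $189.04; balance $881.71
Installment 3: opening $881.71; interest $39.08 → $920.79; payment $253.94; balance $666.85
Installment 4: opening $666.85; interest $39.08 → $705.93; payment $318.84; balance $387.09
Installment 5: opening $387.09; interest $39.08 → $426.17; payment $383.74; balance $42.43

$42.43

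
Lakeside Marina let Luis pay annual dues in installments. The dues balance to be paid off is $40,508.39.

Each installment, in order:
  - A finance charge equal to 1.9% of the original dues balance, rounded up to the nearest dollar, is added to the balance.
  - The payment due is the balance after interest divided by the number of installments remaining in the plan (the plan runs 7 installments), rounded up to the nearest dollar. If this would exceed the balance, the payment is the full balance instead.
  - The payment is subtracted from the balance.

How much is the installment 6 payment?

Installment 1: opening $40,508.39; interest $770.00 → $41,278.39; payment $5,897.00; balance $35,381.39
Installment 2: opening $35,381.39; interest $770.00 → $36,151.39; payment $6,026.00; balance $30,125.39
Installment 3: opening $30,125.39; interest $770.00 → $30,895.39; payment $6,180.00; balance $24,715.39
Installment 4: opening $24,715.39; interest $770.00 → $25,485.39; payment $6,372.00; balance $19,113.39
Installment 5: opening $19,113.39; interest $770.00 → $19,883.39; payment $6,628.00; balance $13,255.39
Installment 6: opening $13,255.39; interest $770.00 → $14,025.39; payment $7,013.00; balance $7,012.39

$7,013.00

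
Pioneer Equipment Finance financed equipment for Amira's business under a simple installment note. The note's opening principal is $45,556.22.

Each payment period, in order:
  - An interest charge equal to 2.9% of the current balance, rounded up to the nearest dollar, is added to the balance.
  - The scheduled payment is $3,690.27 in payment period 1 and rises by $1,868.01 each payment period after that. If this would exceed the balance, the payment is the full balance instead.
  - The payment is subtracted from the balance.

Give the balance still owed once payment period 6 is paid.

$1,145.45

Payment period 1: opening $45,556.22; interest $1,322.00 → $46,878.22; payment $3,690.27; balance $43,187.95
Payment period 2: opening $43,187.95; interest $1,253.00 → $44,440.95; payment $5,558.28; balance $38,882.67
Payment period 3: opening $38,882.67; interest $1,128.00 → $40,010.67; payment $7,426.29; balance $32,584.38
Payment period 4: opening $32,584.38; interest $945.00 → $33,529.38; payment $9,294.30; balance $24,235.08
Payment period 5: opening $24,235.08; interest $703.00 → $24,938.08; payment $11,162.31; balance $13,775.77
Payment period 6: opening $13,775.77; interest $400.00 → $14,175.77; payment $13,030.32; balance $1,145.45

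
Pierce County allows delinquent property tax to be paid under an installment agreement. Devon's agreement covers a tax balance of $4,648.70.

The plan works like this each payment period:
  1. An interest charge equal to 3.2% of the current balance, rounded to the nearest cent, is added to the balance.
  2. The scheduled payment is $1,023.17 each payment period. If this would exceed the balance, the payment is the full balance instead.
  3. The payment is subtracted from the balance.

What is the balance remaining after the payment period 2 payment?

$2,871.90

Payment period 1: opening $4,648.70; interest $148.76 → $4,797.46; payment $1,023.17; balance $3,774.29
Payment period 2: opening $3,774.29; interest $120.78 → $3,895.07; payment $1,023.17; balance $2,871.90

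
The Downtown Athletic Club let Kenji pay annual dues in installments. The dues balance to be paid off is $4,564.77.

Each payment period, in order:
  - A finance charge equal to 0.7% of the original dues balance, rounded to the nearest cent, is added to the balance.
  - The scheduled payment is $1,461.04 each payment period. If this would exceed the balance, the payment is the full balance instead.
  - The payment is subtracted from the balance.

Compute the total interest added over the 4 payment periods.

$127.80

Payment period 1: $4,564.77 +$31.95 interest = $4,596.72; pay $1,461.04 → $3,135.68
Payment period 2: $3,135.68 +$31.95 interest = $3,167.63; pay $1,461.04 → $1,706.59
Payment period 3: $1,706.59 +$31.95 interest = $1,738.54; pay $1,461.04 → $277.50
Payment period 4: $277.50 +$31.95 interest = $309.45; pay $309.45 → $0.00
Total interest: $31.95 + $31.95 + $31.95 + $31.95 = $127.80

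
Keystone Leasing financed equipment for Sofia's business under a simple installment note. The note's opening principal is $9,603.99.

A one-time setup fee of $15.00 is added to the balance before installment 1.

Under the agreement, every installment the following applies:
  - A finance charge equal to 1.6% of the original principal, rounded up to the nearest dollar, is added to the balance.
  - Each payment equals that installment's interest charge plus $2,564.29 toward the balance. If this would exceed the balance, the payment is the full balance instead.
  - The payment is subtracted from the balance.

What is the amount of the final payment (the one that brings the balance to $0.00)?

$2,080.12

# | Opening | Interest | Payment | End bal
1 | $9,618.99 | $154.00 | $2,718.29 | $7,054.70
2 | $7,054.70 | $154.00 | $2,718.29 | $4,490.41
3 | $4,490.41 | $154.00 | $2,718.29 | $1,926.12
4 | $1,926.12 | $154.00 | $2,080.12 | $0.00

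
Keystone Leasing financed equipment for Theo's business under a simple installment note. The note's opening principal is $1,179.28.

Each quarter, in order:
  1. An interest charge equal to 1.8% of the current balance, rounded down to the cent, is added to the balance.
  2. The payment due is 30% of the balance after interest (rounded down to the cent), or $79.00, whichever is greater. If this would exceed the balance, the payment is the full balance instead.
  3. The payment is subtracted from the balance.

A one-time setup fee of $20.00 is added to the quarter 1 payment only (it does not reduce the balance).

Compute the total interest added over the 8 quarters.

$67.87

Quarter 1: $1,179.28 +$21.22 interest = $1,200.50; pay $360.15 (+ $20.00 fee) → $840.35
Quarter 2: $840.35 +$15.12 interest = $855.47; pay $256.64 → $598.83
Quarter 3: $598.83 +$10.77 interest = $609.60; pay $182.88 → $426.72
Quarter 4: $426.72 +$7.68 interest = $434.40; pay $130.32 → $304.08
Quarter 5: $304.08 +$5.47 interest = $309.55; pay $92.86 → $216.69
Quarter 6: $216.69 +$3.90 interest = $220.59; pay $79.00 → $141.59
Quarter 7: $141.59 +$2.54 interest = $144.13; pay $79.00 → $65.13
Quarter 8: $65.13 +$1.17 interest = $66.30; pay $66.30 → $0.00
Total interest: $21.22 + $15.12 + $10.77 + $7.68 + $5.47 + $3.90 + $2.54 + $1.17 = $67.87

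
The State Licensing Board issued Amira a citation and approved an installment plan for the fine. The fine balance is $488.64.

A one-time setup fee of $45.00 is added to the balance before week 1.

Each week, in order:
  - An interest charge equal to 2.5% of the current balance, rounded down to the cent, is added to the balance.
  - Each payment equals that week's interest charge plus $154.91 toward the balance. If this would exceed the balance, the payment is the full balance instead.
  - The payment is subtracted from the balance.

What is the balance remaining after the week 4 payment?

Week 1: $533.64 +$13.34 interest = $546.98; pay $168.25 → $378.73
Week 2: $378.73 +$9.46 interest = $388.19; pay $164.37 → $223.82
Week 3: $223.82 +$5.59 interest = $229.41; pay $160.50 → $68.91
Week 4: $68.91 +$1.72 interest = $70.63; pay $70.63 → $0.00

$0.00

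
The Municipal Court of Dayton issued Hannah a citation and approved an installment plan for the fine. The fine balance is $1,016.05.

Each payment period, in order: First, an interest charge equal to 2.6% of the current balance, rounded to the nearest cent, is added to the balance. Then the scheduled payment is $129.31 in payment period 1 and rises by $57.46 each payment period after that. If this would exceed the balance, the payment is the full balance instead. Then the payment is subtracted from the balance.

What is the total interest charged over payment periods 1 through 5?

Payment period 1: opening $1,016.05; interest $26.42 → $1,042.47; payment $129.31; balance $913.16
Payment period 2: opening $913.16; interest $23.74 → $936.90; payment $186.77; balance $750.13
Payment period 3: opening $750.13; interest $19.50 → $769.63; payment $244.23; balance $525.40
Payment period 4: opening $525.40; interest $13.66 → $539.06; payment $301.69; balance $237.37
Payment period 5: opening $237.37; interest $6.17 → $243.54; payment $243.54; balance $0.00
Total interest: $26.42 + $23.74 + $19.50 + $13.66 + $6.17 = $89.49

$89.49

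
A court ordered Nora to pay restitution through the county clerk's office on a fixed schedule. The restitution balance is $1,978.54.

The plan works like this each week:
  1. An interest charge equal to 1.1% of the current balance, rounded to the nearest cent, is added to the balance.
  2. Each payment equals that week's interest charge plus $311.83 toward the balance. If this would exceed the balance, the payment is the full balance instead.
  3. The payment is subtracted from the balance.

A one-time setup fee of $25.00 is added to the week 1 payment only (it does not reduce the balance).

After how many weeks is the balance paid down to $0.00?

7

Week 1: opening $1,978.54; interest $21.76 → $2,000.30; payment $333.59 (+ $25.00 fee); balance $1,666.71
Week 2: opening $1,666.71; interest $18.33 → $1,685.04; payment $330.16; balance $1,354.88
Week 3: opening $1,354.88; interest $14.90 → $1,369.78; payment $326.73; balance $1,043.05
Week 4: opening $1,043.05; interest $11.47 → $1,054.52; payment $323.30; balance $731.22
Week 5: opening $731.22; interest $8.04 → $739.26; payment $319.87; balance $419.39
Week 6: opening $419.39; interest $4.61 → $424.00; payment $316.44; balance $107.56
Week 7: opening $107.56; interest $1.18 → $108.74; payment $108.74; balance $0.00
Balance reaches $0.00 in week 7.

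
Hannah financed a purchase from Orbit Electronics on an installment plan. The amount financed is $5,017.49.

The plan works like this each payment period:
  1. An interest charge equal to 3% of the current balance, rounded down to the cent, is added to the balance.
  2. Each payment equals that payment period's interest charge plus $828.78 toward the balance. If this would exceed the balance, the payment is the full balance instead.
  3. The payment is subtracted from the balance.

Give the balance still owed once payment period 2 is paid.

Payment period 1: $5,017.49 +$150.52 interest = $5,168.01; pay $979.30 → $4,188.71
Payment period 2: $4,188.71 +$125.66 interest = $4,314.37; pay $954.44 → $3,359.93

$3,359.93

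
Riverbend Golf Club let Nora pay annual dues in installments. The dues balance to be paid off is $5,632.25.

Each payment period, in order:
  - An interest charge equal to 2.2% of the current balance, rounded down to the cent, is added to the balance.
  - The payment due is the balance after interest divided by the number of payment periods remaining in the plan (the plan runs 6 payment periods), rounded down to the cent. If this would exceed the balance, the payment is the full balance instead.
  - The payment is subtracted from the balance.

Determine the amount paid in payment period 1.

$959.35

# | Opening | Interest | Payment | End bal
1 | $5,632.25 | $123.90 | $959.35 | $4,796.80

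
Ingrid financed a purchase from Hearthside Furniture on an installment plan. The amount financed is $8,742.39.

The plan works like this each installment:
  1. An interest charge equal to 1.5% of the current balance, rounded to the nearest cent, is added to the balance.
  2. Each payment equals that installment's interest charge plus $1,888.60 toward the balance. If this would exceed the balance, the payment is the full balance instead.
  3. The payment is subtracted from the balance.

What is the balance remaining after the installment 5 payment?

# | Opening | Interest | Payment | End bal
1 | $8,742.39 | $131.14 | $2,019.74 | $6,853.79
2 | $6,853.79 | $102.81 | $1,991.41 | $4,965.19
3 | $4,965.19 | $74.48 | $1,963.08 | $3,076.59
4 | $3,076.59 | $46.15 | $1,934.75 | $1,187.99
5 | $1,187.99 | $17.82 | $1,205.81 | $0.00

$0.00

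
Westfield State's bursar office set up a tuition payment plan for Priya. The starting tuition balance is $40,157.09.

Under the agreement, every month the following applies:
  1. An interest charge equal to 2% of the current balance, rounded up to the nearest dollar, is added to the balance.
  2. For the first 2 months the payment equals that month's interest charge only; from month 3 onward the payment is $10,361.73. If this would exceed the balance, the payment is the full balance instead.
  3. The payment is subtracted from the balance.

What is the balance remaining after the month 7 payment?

$0.00

Month 1: opening $40,157.09; interest $804.00 → $40,961.09; payment $804.00; balance $40,157.09
Month 2: opening $40,157.09; interest $804.00 → $40,961.09; payment $804.00; balance $40,157.09
Month 3: opening $40,157.09; interest $804.00 → $40,961.09; payment $10,361.73; balance $30,599.36
Month 4: opening $30,599.36; interest $612.00 → $31,211.36; payment $10,361.73; balance $20,849.63
Month 5: opening $20,849.63; interest $417.00 → $21,266.63; payment $10,361.73; balance $10,904.90
Month 6: opening $10,904.90; interest $219.00 → $11,123.90; payment $10,361.73; balance $762.17
Month 7: opening $762.17; interest $16.00 → $778.17; payment $778.17; balance $0.00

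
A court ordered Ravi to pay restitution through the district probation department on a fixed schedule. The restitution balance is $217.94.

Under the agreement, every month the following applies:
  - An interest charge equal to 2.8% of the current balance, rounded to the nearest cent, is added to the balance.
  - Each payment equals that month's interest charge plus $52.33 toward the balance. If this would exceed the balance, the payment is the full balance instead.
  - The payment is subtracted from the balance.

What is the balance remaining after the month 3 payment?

$60.95

Month 1: $217.94 +$6.10 interest = $224.04; pay $58.43 → $165.61
Month 2: $165.61 +$4.64 interest = $170.25; pay $56.97 → $113.28
Month 3: $113.28 +$3.17 interest = $116.45; pay $55.50 → $60.95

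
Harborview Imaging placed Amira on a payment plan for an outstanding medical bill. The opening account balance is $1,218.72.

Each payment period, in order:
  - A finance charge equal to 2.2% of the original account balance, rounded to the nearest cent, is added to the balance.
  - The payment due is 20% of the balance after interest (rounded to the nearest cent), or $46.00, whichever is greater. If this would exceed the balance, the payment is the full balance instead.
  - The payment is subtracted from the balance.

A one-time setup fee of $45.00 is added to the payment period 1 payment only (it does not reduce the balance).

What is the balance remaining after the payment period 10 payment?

Payment period 1: $1,218.72 +$26.81 interest = $1,245.53; pay $249.11 (+ $45.00 fee) → $996.42
Payment period 2: $996.42 +$26.81 interest = $1,023.23; pay $204.65 → $818.58
Payment period 3: $818.58 +$26.81 interest = $845.39; pay $169.08 → $676.31
Payment period 4: $676.31 +$26.81 interest = $703.12; pay $140.62 → $562.50
Payment period 5: $562.50 +$26.81 interest = $589.31; pay $117.86 → $471.45
Payment period 6: $471.45 +$26.81 interest = $498.26; pay $99.65 → $398.61
Payment period 7: $398.61 +$26.81 interest = $425.42; pay $85.08 → $340.34
Payment period 8: $340.34 +$26.81 interest = $367.15; pay $73.43 → $293.72
Payment period 9: $293.72 +$26.81 interest = $320.53; pay $64.11 → $256.42
Payment period 10: $256.42 +$26.81 interest = $283.23; pay $56.65 → $226.58

$226.58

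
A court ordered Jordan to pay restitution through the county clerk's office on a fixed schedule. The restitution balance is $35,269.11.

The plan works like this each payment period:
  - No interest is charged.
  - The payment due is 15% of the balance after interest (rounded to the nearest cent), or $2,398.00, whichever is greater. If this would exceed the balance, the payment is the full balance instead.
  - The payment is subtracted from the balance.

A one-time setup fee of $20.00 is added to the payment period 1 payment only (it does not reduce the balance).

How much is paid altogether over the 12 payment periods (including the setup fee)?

$35,289.11

Payment period 1: $35,269.11 − $5,290.37 (+ $20.00 fee) → $29,978.74
Payment period 2: $29,978.74 − $4,496.81 → $25,481.93
Payment period 3: $25,481.93 − $3,822.29 → $21,659.64
Payment period 4: $21,659.64 − $3,248.95 → $18,410.69
Payment period 5: $18,410.69 − $2,761.60 → $15,649.09
Payment period 6: $15,649.09 − $2,398.00 → $13,251.09
Payment period 7: $13,251.09 − $2,398.00 → $10,853.09
Payment period 8: $10,853.09 − $2,398.00 → $8,455.09
Payment period 9: $8,455.09 − $2,398.00 → $6,057.09
Payment period 10: $6,057.09 − $2,398.00 → $3,659.09
Payment period 11: $3,659.09 − $2,398.00 → $1,261.09
Payment period 12: $1,261.09 − $1,261.09 → $0.00
Total paid: $35,289.11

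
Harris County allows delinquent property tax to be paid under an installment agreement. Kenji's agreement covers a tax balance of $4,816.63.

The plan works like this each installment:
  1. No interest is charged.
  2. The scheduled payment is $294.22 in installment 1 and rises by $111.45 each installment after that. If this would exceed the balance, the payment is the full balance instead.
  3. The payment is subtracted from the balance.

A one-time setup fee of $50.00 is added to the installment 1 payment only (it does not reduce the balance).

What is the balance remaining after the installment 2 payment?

Installment 1: $4,816.63 − $294.22 (+ $50.00 fee) → $4,522.41
Installment 2: $4,522.41 − $405.67 → $4,116.74

$4,116.74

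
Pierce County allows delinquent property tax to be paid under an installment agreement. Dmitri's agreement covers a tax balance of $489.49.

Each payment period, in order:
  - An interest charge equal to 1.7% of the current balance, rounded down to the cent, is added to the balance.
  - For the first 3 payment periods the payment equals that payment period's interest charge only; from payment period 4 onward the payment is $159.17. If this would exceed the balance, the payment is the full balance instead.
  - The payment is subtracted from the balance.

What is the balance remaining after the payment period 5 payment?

# | Opening | Interest | Payment | End bal
1 | $489.49 | $8.32 | $8.32 | $489.49
2 | $489.49 | $8.32 | $8.32 | $489.49
3 | $489.49 | $8.32 | $8.32 | $489.49
4 | $489.49 | $8.32 | $159.17 | $338.64
5 | $338.64 | $5.75 | $159.17 | $185.22

$185.22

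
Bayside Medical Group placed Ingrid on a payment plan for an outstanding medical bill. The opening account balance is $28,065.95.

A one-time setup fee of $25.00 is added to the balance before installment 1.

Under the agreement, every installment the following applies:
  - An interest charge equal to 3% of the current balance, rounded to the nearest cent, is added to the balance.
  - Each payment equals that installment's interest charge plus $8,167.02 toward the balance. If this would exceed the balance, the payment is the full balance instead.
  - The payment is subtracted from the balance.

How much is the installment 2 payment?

Installment 1: opening $28,090.95; interest $842.73 → $28,933.68; payment $9,009.75; balance $19,923.93
Installment 2: opening $19,923.93; interest $597.72 → $20,521.65; payment $8,764.74; balance $11,756.91

$8,764.74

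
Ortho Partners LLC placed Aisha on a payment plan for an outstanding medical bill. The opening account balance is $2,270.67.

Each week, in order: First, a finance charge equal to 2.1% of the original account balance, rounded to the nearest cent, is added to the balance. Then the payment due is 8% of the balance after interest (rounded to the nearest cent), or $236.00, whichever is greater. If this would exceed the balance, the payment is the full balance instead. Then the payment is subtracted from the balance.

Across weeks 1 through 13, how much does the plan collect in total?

# | Opening | Interest | Payment | End bal
1 | $2,270.67 | $47.68 | $236.00 | $2,082.35
2 | $2,082.35 | $47.68 | $236.00 | $1,894.03
3 | $1,894.03 | $47.68 | $236.00 | $1,705.71
4 | $1,705.71 | $47.68 | $236.00 | $1,517.39
5 | $1,517.39 | $47.68 | $236.00 | $1,329.07
6 | $1,329.07 | $47.68 | $236.00 | $1,140.75
7 | $1,140.75 | $47.68 | $236.00 | $952.43
8 | $952.43 | $47.68 | $236.00 | $764.11
9 | $764.11 | $47.68 | $236.00 | $575.79
10 | $575.79 | $47.68 | $236.00 | $387.47
11 | $387.47 | $47.68 | $236.00 | $199.15
12 | $199.15 | $47.68 | $236.00 | $10.83
13 | $10.83 | $47.68 | $58.51 | $0.00
Total paid: $2,890.51

$2,890.51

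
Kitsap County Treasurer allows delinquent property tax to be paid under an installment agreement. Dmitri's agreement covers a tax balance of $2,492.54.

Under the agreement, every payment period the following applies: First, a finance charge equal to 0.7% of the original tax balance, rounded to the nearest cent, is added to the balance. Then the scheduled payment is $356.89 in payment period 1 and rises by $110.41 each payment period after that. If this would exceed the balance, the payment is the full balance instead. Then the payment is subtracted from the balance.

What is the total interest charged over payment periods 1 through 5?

# | Opening | Interest | Payment | End bal
1 | $2,492.54 | $17.45 | $356.89 | $2,153.10
2 | $2,153.10 | $17.45 | $467.30 | $1,703.25
3 | $1,703.25 | $17.45 | $577.71 | $1,142.99
4 | $1,142.99 | $17.45 | $688.12 | $472.32
5 | $472.32 | $17.45 | $489.77 | $0.00
Total interest: $17.45 + $17.45 + $17.45 + $17.45 + $17.45 = $87.25

$87.25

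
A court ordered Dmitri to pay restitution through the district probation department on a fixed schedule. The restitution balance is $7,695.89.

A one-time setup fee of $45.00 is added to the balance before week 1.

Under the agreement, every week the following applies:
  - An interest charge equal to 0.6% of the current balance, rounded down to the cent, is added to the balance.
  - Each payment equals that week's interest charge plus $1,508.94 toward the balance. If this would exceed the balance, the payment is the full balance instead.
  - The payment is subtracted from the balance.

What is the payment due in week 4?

$1,528.22

Week 1: opening $7,740.89; interest $46.44 → $7,787.33; payment $1,555.38; balance $6,231.95
Week 2: opening $6,231.95; interest $37.39 → $6,269.34; payment $1,546.33; balance $4,723.01
Week 3: opening $4,723.01; interest $28.33 → $4,751.34; payment $1,537.27; balance $3,214.07
Week 4: opening $3,214.07; interest $19.28 → $3,233.35; payment $1,528.22; balance $1,705.13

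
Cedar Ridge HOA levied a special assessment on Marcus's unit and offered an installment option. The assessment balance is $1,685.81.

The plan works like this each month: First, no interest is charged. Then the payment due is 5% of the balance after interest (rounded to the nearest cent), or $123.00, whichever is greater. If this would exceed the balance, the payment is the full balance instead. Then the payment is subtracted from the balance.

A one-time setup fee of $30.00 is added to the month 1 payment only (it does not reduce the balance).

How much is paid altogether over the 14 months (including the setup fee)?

# | Opening | Payment | Fee | End bal
1 | $1,685.81 | $123.00 | $30.00 | $1,562.81
2 | $1,562.81 | $123.00 | — | $1,439.81
3 | $1,439.81 | $123.00 | — | $1,316.81
4 | $1,316.81 | $123.00 | — | $1,193.81
5 | $1,193.81 | $123.00 | — | $1,070.81
6 | $1,070.81 | $123.00 | — | $947.81
7 | $947.81 | $123.00 | — | $824.81
8 | $824.81 | $123.00 | — | $701.81
9 | $701.81 | $123.00 | — | $578.81
10 | $578.81 | $123.00 | — | $455.81
11 | $455.81 | $123.00 | — | $332.81
12 | $332.81 | $123.00 | — | $209.81
13 | $209.81 | $123.00 | — | $86.81
14 | $86.81 | $86.81 | — | $0.00
Total paid: $1,715.81

$1,715.81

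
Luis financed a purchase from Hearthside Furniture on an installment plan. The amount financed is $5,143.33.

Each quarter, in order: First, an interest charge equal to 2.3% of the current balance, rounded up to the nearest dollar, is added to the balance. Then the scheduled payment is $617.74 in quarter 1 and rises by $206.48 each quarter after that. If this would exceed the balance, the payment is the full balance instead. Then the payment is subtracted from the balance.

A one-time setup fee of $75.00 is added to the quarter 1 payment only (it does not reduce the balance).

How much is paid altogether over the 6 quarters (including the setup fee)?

Quarter 1: opening $5,143.33; interest $119.00 → $5,262.33; payment $617.74 (+ $75.00 fee); balance $4,644.59
Quarter 2: opening $4,644.59; interest $107.00 → $4,751.59; payment $824.22; balance $3,927.37
Quarter 3: opening $3,927.37; interest $91.00 → $4,018.37; payment $1,030.70; balance $2,987.67
Quarter 4: opening $2,987.67; interest $69.00 → $3,056.67; payment $1,237.18; balance $1,819.49
Quarter 5: opening $1,819.49; interest $42.00 → $1,861.49; payment $1,443.66; balance $417.83
Quarter 6: opening $417.83; interest $10.00 → $427.83; payment $427.83; balance $0.00
Total paid: $5,656.33

$5,656.33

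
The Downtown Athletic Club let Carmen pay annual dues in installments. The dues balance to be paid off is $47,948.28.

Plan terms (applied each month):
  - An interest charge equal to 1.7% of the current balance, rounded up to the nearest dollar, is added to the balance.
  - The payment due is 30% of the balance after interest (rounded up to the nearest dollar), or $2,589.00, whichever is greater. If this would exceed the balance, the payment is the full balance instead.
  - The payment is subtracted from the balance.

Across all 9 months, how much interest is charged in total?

Month 1: $47,948.28 +$816.00 interest = $48,764.28; pay $14,630.00 → $34,134.28
Month 2: $34,134.28 +$581.00 interest = $34,715.28; pay $10,415.00 → $24,300.28
Month 3: $24,300.28 +$414.00 interest = $24,714.28; pay $7,415.00 → $17,299.28
Month 4: $17,299.28 +$295.00 interest = $17,594.28; pay $5,279.00 → $12,315.28
Month 5: $12,315.28 +$210.00 interest = $12,525.28; pay $3,758.00 → $8,767.28
Month 6: $8,767.28 +$150.00 interest = $8,917.28; pay $2,676.00 → $6,241.28
Month 7: $6,241.28 +$107.00 interest = $6,348.28; pay $2,589.00 → $3,759.28
Month 8: $3,759.28 +$64.00 interest = $3,823.28; pay $2,589.00 → $1,234.28
Month 9: $1,234.28 +$21.00 interest = $1,255.28; pay $1,255.28 → $0.00
Total interest: $816.00 + $581.00 + $414.00 + $295.00 + $210.00 + $150.00 + $107.00 + $64.00 + $21.00 = $2,658.00

$2,658.00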